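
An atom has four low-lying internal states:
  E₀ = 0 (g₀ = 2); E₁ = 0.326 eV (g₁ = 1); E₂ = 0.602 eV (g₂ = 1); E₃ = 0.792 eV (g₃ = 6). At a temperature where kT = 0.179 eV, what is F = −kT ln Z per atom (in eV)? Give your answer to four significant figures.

-0.1466 eV

Eᵢ/kT = 0, 1.82123, 3.36313, 4.42458.
Z = Σ gᵢe^(−Eᵢ/kT) = 2·e^(−0) + 1·e^(−1.82123) + 1·e^(−3.36313) + 6·e^(−4.42458) = 2.00000 + 0.161827 + 0.0346267 + 0.0718754 = 2.26833.
F = −kT ln Z = −0.179 × ln(2.26833) = −0.179 × 0.819044 = -0.1466 eV.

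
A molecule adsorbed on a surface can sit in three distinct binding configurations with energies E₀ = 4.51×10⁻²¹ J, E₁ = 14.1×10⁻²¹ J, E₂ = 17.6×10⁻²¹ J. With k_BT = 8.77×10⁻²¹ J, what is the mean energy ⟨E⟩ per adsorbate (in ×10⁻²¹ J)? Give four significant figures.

8.456 ×10⁻²¹ J

Eᵢ/kT = 0.514253, 1.60775, 2.00684.
Z = Σ e^(−Eᵢ/kT) = e^(−0.514253) + e^(−1.60775) + e^(−2.00684) = 0.597947 + 0.200338 + 0.134413 = 0.932698.
⟨E⟩ = Σ Eᵢ e^(−Eᵢ/kT) / Z = (4.51·0.597947 + 14.1·0.200338 + 17.6·0.134413) / 0.932698 = 8.456 ×10⁻²¹ J.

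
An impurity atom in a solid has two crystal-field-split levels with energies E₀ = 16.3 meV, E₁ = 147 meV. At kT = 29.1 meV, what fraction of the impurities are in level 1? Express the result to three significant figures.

0.0111

Eᵢ/kT = 0.56014, 5.0515.
Z = Σ e^(−Eᵢ/kT) = e^(−0.56014) + e^(−5.0515) = 0.57113 + 0.0063997 = 0.57753.
P₁ = e^(−E₁/kT) / Z = 0.0063997/0.57753 = 0.0111.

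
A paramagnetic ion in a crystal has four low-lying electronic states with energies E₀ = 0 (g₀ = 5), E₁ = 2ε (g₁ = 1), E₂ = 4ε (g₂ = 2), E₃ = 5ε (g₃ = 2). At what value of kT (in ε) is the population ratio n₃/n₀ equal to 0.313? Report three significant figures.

20.4 ε

n₃/n₀ = (g₃/g₀) exp[−(E₃−E₀)/kT] = 0.313.
⇒ (E₃−E₀)/kT = ln((2/5)/0.313) = ln(1.2780) = 0.24530.
kT = 5ε / 0.24530 = 20.4 ε.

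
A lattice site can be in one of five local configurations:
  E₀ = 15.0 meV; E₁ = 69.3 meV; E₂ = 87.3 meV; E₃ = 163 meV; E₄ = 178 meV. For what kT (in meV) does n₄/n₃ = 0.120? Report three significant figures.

7.07 meV

n₄/n₃ = exp[−(E₄−E₃)/kT] = 0.120.
⇒ (E₄−E₃)/kT = ln(1/0.120) = ln(8.3333) = 2.1203.
kT = 15 meV / 2.1203 = 7.07 meV.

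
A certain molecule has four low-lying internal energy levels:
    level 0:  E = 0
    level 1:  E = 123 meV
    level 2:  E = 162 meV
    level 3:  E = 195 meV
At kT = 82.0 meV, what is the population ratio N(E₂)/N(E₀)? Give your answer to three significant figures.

0.139

n₂/n₀ = exp[−(E₂−E₀)/kT] = exp(−(162 meV)/(82.0 meV)) = exp(-1.9756) = 0.139.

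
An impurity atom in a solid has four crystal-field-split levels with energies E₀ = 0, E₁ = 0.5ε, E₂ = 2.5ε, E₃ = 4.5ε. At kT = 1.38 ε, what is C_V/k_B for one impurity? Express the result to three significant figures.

Eᵢ/kT = 0, 0.36232, 1.8116, 3.2609.
Z = Σ e^(−Eᵢ/kT) = e^(−0) + e^(−0.36232) + e^(−1.8116) + e^(−3.2609) = 1.0000 + 0.69606 + 0.16339 + 0.038354 = 1.8978.
⟨E⟩ = 0.48957 ε, ⟨E²⟩ = 1.0390 ε².
C_V/k_B = (⟨E²⟩ − ⟨E⟩²)/(kT)² = (1.0390 − 0.23968)/1.9044 = 0.420.

0.420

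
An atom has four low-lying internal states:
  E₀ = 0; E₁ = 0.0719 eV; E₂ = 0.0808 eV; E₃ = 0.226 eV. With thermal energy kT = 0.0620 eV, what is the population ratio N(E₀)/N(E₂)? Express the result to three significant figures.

3.68

n₀/n₂ = exp[−(E₀−E₂)/kT] = exp(−(-0.0808 eV)/(0.0620 eV)) = exp(1.3032) = 3.68.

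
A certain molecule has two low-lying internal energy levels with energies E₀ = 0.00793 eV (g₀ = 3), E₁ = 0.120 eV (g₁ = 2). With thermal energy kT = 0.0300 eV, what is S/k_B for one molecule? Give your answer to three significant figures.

Eᵢ/kT = 0.26433, 4.0000.
Z = Σ gᵢe^(−Eᵢ/kT) = 3·e^(−0.26433) + 2·e^(−4.0000) = 2.3032 + 0.036631 = 2.3398.
⟨E⟩ = Σ EᵢPᵢ = 0.0096846 eV.
S/k_B = ln Z + ⟨E⟩/kT = ln(2.3398) + 0.0096846/0.0300 = 0.85007 + 0.32282 = 1.17.

1.17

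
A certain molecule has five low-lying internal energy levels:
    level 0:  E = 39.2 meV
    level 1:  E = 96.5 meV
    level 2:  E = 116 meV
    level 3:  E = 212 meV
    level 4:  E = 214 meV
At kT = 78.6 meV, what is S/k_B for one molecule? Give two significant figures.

1.3

Eᵢ/kT = 0.4987, 1.228, 1.476, 2.697, 2.723.
Z = Σ e^(−Eᵢ/kT) = e^(−0.4987) + e^(−1.228) + e^(−1.476) + e^(−2.697) + e^(−2.723) = 0.6073 + 0.2929 + 0.2286 + 0.06741 + 0.06568 = 1.262.
⟨E⟩ = Σ EᵢPᵢ = 84.73 meV.
S/k_B = ln Z + ⟨E⟩/kT = ln(1.262) + 84.73/78.6 = 0.2327 + 1.078 = 1.3.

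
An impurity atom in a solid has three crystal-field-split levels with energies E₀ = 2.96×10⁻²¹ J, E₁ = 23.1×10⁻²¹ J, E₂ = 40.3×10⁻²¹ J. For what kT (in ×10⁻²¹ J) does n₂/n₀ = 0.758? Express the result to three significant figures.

n₂/n₀ = exp[−(E₂−E₀)/kT] = 0.758.
⇒ (E₂−E₀)/kT = ln(1/0.758) = ln(1.3193) = 0.27710.
kT = 37.34 ×10⁻²¹ J / 0.27710 = 135 ×10⁻²¹ J.

135 ×10⁻²¹ J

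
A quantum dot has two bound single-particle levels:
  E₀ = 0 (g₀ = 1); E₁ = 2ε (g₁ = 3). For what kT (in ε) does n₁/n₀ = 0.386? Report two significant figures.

n₁/n₀ = (g₁/g₀) exp[−(E₁−E₀)/kT] = 0.386.
⇒ (E₁−E₀)/kT = ln((3/1)/0.386) = ln(7.772) = 2.051.
kT = 2ε / 2.051 = 0.98 ε.

0.98 ε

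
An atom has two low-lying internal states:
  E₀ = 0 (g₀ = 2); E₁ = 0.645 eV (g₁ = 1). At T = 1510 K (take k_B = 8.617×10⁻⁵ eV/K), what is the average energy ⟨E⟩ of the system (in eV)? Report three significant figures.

0.00226 eV

k_BT = 8.617×10⁻⁵ × 1510 K = 0.13012 eV.
Eᵢ/kT = 0, 4.9570.
Z = Σ gᵢe^(−Eᵢ/kT) = 2·e^(−0) + 1·e^(−4.9570) = 2.0000 + 0.0070340 = 2.0070.
⟨E⟩ = Σ Eᵢ gᵢe^(−Eᵢ/kT) / Z = (0·2.0000 + 0.645·0.0070340) / 2.0070 = 0.00226 eV.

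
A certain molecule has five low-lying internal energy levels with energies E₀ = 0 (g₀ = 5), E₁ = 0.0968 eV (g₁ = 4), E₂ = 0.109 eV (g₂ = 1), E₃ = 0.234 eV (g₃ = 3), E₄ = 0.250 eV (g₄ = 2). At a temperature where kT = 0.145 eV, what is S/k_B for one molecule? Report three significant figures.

Eᵢ/kT = 0, 0.66759, 0.75172, 1.6138, 1.7241.
Z = Σ gᵢe^(−Eᵢ/kT) = 5·e^(−0) + 4·e^(−0.66759) + 1·e^(−0.75172) + 3·e^(−1.6138) + 2·e^(−1.7241) = 5.0000 + 2.0518 + 0.47155 + 0.59739 + 0.35667 = 8.4774.
⟨E⟩ = Σ EᵢPᵢ = 0.056500 eV.
S/k_B = ln Z + ⟨E⟩/kT = ln(8.4774) + 0.056500/0.145 = 2.1374 + 0.38966 = 2.53.

2.53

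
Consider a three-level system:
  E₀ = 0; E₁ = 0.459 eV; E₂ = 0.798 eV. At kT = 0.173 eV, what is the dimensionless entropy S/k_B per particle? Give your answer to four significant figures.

Eᵢ/kT = 0, 2.65318, 4.61272.
Z = Σ e^(−Eᵢ/kT) = e^(−0) + e^(−2.65318) + e^(−4.61272) = 1.00000 + 0.0704269 + 0.00992479 = 1.08035.
⟨E⟩ = Σ EᵢPᵢ = 0.0372527 eV.
S/k_B = ln Z + ⟨E⟩/kT = ln(1.08035) + 0.0372527/0.173 = 0.0772851 + 0.215334 = 0.2926.

0.2926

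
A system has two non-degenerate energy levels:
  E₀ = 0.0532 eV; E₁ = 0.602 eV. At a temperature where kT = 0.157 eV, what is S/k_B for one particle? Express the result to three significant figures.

0.133

Eᵢ/kT = 0.33885, 3.8344.
Z = Σ e^(−Eᵢ/kT) = e^(−0.33885) + e^(−3.8344) = 0.71259 + 0.021614 = 0.73420.
⟨E⟩ = Σ EᵢPᵢ = 0.069356 eV.
S/k_B = ln Z + ⟨E⟩/kT = ln(0.73420) + 0.069356/0.157 = -0.30897 + 0.44176 = 0.133.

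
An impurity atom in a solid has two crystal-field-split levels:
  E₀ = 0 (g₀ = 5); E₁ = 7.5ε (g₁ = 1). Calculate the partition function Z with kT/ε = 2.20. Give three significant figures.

Z = 5.03

Eᵢ/kT = 0, 3.4091.
Z = Σ gᵢe^(−Eᵢ/kT) = 5·e^(−0) + 1·e^(−3.4091) = 5.0000 + 0.033071 = 5.0331.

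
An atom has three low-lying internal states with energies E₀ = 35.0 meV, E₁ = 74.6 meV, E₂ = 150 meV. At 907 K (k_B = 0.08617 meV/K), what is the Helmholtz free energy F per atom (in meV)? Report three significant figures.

k_BT = 0.08617 × 907 K = 78.156 meV.
Eᵢ/kT = 0.44782, 0.95450, 1.9192.
Z = Σ e^(−Eᵢ/kT) = e^(−0.44782) + e^(−0.95450) + e^(−1.9192) = 0.63902 + 0.38500 + 0.14672 = 1.1707.
F = −kT ln Z = −78.156 × ln(1.1707) = −78.156 × 0.15760 = -12.3 meV.

-12.3 meV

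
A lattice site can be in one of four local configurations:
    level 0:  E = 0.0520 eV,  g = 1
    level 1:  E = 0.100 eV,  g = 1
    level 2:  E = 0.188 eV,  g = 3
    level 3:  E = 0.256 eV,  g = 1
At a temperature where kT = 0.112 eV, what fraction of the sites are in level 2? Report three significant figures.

0.329

Eᵢ/kT = 0.46429, 0.89286, 1.6786, 2.2857.
Z = Σ gᵢe^(−Eᵢ/kT) = 1·e^(−0.46429) + 1·e^(−0.89286) + 3·e^(−1.6786) + 1·e^(−2.2857) = 0.62858 + 0.40948 + 0.55991 + 0.10170 = 1.6997.
P₂ = g₂ e^(−E₂/kT) / Z = 0.55991/1.6997 = 0.329.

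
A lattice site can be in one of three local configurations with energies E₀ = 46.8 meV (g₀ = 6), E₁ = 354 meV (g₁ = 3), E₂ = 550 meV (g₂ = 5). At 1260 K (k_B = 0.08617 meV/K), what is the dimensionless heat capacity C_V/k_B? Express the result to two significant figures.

k_BT = 0.08617 × 1260 K = 108.6 meV.
Eᵢ/kT = 0.4309, 3.260, 5.064.
Z = Σ gᵢe^(−Eᵢ/kT) = 6·e^(−0.4309) + 3·e^(−3.260) + 5·e^(−5.064) = 3.900 + 0.1152 + 0.03160 = 4.047.
⟨E⟩ = 59.47 meV, ⟨E²⟩ = 8040 meV².
C_V/k_B = (⟨E²⟩ − ⟨E⟩²)/(kT)² = (8040 − 3537)/11790 = 0.38.

0.38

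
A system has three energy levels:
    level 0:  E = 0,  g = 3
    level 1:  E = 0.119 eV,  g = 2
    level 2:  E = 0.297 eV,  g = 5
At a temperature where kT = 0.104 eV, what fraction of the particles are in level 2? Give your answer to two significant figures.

Eᵢ/kT = 0, 1.144, 2.856.
Z = Σ gᵢe^(−Eᵢ/kT) = 3·e^(−0) + 2·e^(−1.144) + 5·e^(−2.856) = 3.000 + 0.6371 + 0.2875 = 3.925.
P₂ = g₂ e^(−E₂/kT) / Z = 0.2875/3.925 = 0.073.

0.073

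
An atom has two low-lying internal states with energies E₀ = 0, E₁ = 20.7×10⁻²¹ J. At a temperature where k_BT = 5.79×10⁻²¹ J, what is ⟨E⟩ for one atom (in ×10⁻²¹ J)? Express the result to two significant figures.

0.56 ×10⁻²¹ J

Eᵢ/kT = 0, 3.575.
Z = Σ e^(−Eᵢ/kT) = e^(−0) + e^(−3.575) = 1.000 + 0.02802 = 1.028.
⟨E⟩ = Σ Eᵢ e^(−Eᵢ/kT) / Z = (0·1.000 + 20.7·0.02802) / 1.028 = 0.56 ×10⁻²¹ J.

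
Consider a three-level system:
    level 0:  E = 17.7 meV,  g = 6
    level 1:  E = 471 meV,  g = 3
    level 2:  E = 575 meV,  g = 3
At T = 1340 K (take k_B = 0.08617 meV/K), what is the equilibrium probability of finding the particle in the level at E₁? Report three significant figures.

k_BT = 0.08617 × 1340 K = 115.47 meV.
Eᵢ/kT = 0.15329, 4.0790, 4.9796.
Z = Σ gᵢe^(−Eᵢ/kT) = 6·e^(−0.15329) + 3·e^(−4.0790) + 3·e^(−4.9796) = 5.1473 + 0.050773 + 0.020630 = 5.2187.
P₁ = g₁ e^(−E₁/kT) / Z = 0.050773/5.2187 = 0.00973.

0.00973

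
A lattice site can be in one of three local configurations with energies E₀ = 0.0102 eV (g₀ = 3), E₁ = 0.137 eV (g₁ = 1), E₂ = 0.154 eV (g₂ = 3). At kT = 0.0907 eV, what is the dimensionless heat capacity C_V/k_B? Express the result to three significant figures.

Eᵢ/kT = 0.11246, 1.5105, 1.6979.
Z = Σ gᵢe^(−Eᵢ/kT) = 3·e^(−0.11246) + 1·e^(−1.5105) + 3·e^(−1.6979) = 2.6809 + 0.22080 + 0.54920 = 3.4509.
⟨E⟩ = 0.041198 eV, ⟨E²⟩ = 0.0050561 eV².
C_V/k_B = (⟨E²⟩ − ⟨E⟩²)/(kT)² = (0.0050561 − 0.0016973)/0.0082265 = 0.408.

0.408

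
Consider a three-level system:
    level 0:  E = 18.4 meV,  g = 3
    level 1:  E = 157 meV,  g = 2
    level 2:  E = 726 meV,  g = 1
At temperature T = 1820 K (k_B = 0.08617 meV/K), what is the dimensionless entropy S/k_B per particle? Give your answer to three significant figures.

k_BT = 0.08617 × 1820 K = 156.83 meV.
Eᵢ/kT = 0.11732, 1.0011, 4.6292.
Z = Σ gᵢe^(−Eᵢ/kT) = 3·e^(−0.11732) + 2·e^(−1.0011) + 1·e^(−4.6292) = 2.6679 + 0.73495 + 0.0097626 = 3.4126.
⟨E⟩ = Σ EᵢPᵢ = 50.274 meV.
S/k_B = ln Z + ⟨E⟩/kT = ln(3.4126) + 50.274/156.83 = 1.2275 + 0.32056 = 1.55.

1.55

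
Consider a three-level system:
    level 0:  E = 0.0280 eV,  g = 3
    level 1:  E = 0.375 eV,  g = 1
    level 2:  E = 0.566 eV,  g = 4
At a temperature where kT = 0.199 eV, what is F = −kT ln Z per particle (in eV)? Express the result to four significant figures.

Eᵢ/kT = 0.140704, 1.88442, 2.84422.
Z = Σ gᵢe^(−Eᵢ/kT) = 3·e^(−0.140704) + 1·e^(−1.88442) + 4·e^(−2.84422) = 2.60624 + 0.151917 + 0.232719 = 2.99088.
F = −kT ln Z = −0.199 × ln(2.99088) = −0.199 × 1.09557 = -0.2180 eV.

-0.2180 eV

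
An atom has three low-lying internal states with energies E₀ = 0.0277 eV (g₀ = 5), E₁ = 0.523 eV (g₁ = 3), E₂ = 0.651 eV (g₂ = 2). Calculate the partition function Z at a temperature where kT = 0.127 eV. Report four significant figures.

Eᵢ/kT = 0.218110, 4.11811, 5.12598.
Z = Σ gᵢe^(−Eᵢ/kT) = 5·e^(−0.218110) + 3·e^(−4.11811) + 2·e^(−5.12598) = 4.02018 + 0.0488257 + 0.0118808 = 4.08089.

Z = 4.081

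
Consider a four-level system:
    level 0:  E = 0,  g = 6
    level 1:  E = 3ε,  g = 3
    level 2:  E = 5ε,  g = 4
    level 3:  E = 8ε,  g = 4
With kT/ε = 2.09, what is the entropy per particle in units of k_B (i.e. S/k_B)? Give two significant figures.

2.3

Eᵢ/kT = 0, 1.435, 2.392, 3.828.
Z = Σ gᵢe^(−Eᵢ/kT) = 6·e^(−0) + 3·e^(−1.435) + 4·e^(−2.392) + 4·e^(−3.828) = 6.000 + 0.7143 + 0.3658 + 0.08701 = 7.167.
⟨E⟩ = Σ EᵢPᵢ = 0.6513 ε.
S/k_B = ln Z + ⟨E⟩/kT = ln(7.167) + 0.6513/2.09 = 1.969 + 0.3116 = 2.3.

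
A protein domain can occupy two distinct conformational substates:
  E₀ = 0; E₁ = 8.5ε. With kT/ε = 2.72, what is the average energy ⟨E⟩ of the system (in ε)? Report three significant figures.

0.358 ε

Eᵢ/kT = 0, 3.1250.
Z = Σ e^(−Eᵢ/kT) = e^(−0) + e^(−3.1250) = 1.0000 + 0.043937 = 1.0439.
⟨E⟩ = Σ Eᵢ e^(−Eᵢ/kT) / Z = (0·1.0000 + 8.5·0.043937) / 1.0439 = 0.358 ε.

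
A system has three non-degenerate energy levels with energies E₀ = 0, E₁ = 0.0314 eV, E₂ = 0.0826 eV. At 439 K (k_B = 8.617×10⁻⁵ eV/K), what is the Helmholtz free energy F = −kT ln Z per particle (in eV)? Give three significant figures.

-0.0165 eV

k_BT = 8.617×10⁻⁵ × 439 K = 0.037829 eV.
Eᵢ/kT = 0, 0.83005, 2.1835.
Z = Σ e^(−Eᵢ/kT) = e^(−0) + e^(−0.83005) + e^(−2.1835) = 1.0000 + 0.43603 + 0.11265 = 1.5487.
F = −kT ln Z = −0.037829 × ln(1.5487) = −0.037829 × 0.43742 = -0.0165 eV.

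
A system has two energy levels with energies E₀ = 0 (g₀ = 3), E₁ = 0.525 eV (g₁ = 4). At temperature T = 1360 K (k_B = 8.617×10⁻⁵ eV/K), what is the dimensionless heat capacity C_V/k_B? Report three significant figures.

0.294

k_BT = 8.617×10⁻⁵ × 1360 K = 0.11719 eV.
Eᵢ/kT = 0, 4.4799.
Z = Σ gᵢe^(−Eᵢ/kT) = 3·e^(−0) + 4·e^(−4.4799) = 3.0000 + 0.045338 = 3.0453.
⟨E⟩ = 0.0078161 eV, ⟨E²⟩ = 0.0041035 eV².
C_V/k_B = (⟨E²⟩ − ⟨E⟩²)/(kT)² = (0.0041035 − 0.000061091)/0.013733 = 0.294.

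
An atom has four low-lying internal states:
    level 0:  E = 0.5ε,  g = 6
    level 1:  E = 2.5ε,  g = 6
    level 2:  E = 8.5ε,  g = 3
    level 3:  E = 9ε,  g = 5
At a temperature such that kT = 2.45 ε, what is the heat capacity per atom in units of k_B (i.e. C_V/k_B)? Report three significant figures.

0.426

Eᵢ/kT = 0.20408, 1.0204, 3.4694, 3.6735.
Z = Σ gᵢe^(−Eᵢ/kT) = 6·e^(−0.20408) + 6·e^(−1.0204) + 3·e^(−3.4694) + 5·e^(−3.6735) = 4.8924 + 2.1627 + 0.093407 + 0.12694 = 7.2754.
⟨E⟩ = 1.3455 ε, ⟨E²⟩ = 4.3669 ε².
C_V/k_B = (⟨E²⟩ − ⟨E⟩²)/(kT)² = (4.3669 − 1.8104)/6.0025 = 0.426.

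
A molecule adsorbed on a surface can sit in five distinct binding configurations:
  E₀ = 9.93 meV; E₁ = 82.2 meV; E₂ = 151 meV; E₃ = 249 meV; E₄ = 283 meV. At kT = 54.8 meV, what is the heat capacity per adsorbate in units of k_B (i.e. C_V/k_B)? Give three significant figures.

Eᵢ/kT = 0.18120, 1.5000, 2.7555, 4.5438, 5.1642.
Z = Σ e^(−Eᵢ/kT) = e^(−0.18120) + e^(−1.5000) + e^(−2.7555) + e^(−4.5438) + e^(−5.1642) = 0.83427 + 0.22313 + 0.063577 + 0.010633 + 0.0057176 = 1.1373.
⟨E⟩ = 35.603 meV, ⟨E²⟩ = 3654.9 meV².
C_V/k_B = (⟨E²⟩ − ⟨E⟩²)/(kT)² = (3654.9 − 1267.6)/3003.0 = 0.795.

0.795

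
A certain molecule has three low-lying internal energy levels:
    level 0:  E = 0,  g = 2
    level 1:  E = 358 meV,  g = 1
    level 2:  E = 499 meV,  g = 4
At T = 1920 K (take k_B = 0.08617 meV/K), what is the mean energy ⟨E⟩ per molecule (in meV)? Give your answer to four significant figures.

k_BT = 0.08617 × 1920 K = 165.446 meV.
Eᵢ/kT = 0, 2.16385, 3.01609.
Z = Σ gᵢe^(−Eᵢ/kT) = 2·e^(−0) + 1·e^(−2.16385) + 4·e^(−3.01609) = 2.00000 + 0.114882 + 0.195970 = 2.31085.
⟨E⟩ = Σ Eᵢ gᵢe^(−Eᵢ/kT) / Z = (0·2.00000 + 358·0.114882 + 499·0.195970) / 2.31085 = 60.12 meV.

60.12 meV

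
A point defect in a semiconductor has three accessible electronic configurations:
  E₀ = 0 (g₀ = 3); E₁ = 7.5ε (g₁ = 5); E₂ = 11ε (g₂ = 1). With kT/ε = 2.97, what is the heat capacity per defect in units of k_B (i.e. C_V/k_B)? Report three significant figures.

Eᵢ/kT = 0, 2.5253, 3.7037.
Z = Σ gᵢe^(−Eᵢ/kT) = 3·e^(−0) + 5·e^(−2.5253) + 1·e^(−3.7037) = 3.0000 + 0.40017 + 0.024632 = 3.4248.
⟨E⟩ = 0.95545 ε, ⟨E²⟩ = 7.4428 ε².
C_V/k_B = (⟨E²⟩ − ⟨E⟩²)/(kT)² = (7.4428 − 0.91288)/8.8209 = 0.740.

0.740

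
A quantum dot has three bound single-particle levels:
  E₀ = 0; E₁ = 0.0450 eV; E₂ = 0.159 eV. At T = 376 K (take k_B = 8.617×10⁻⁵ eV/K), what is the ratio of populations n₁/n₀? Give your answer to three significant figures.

k_BT = 8.617×10⁻⁵ × 376 K = 0.032400 eV.
n₁/n₀ = exp[−(E₁−E₀)/kT] = exp(−(0.0450 eV)/(0.032400 eV)) = exp(-1.3889) = 0.249.

0.249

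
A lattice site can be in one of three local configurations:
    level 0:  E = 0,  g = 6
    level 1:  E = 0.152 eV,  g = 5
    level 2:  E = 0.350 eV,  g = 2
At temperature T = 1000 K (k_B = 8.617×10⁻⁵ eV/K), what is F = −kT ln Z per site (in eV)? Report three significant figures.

k_BT = 8.617×10⁻⁵ × 1000 K = 0.086170 eV.
Eᵢ/kT = 0, 1.7640, 4.0617.
Z = Σ gᵢe^(−Eᵢ/kT) = 6·e^(−0) + 5·e^(−1.7640) + 2·e^(−4.0617) = 6.0000 + 0.85679 + 0.034439 = 6.8912.
F = −kT ln Z = −0.086170 × ln(6.8912) = −0.086170 × 1.9302 = -0.166 eV.

-0.166 eV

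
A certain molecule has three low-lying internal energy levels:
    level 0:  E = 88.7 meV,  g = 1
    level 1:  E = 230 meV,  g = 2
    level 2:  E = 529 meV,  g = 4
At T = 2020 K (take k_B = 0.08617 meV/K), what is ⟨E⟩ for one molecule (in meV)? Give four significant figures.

209.2 meV

k_BT = 0.08617 × 2020 K = 174.063 meV.
Eᵢ/kT = 0.509586, 1.32136, 3.03913.
Z = Σ gᵢe^(−Eᵢ/kT) = 1·e^(−0.509586) + 2·e^(−1.32136) + 4·e^(−3.03913) = 0.600744 + 0.533544 + 0.191506 = 1.32579.
⟨E⟩ = Σ Eᵢ gᵢe^(−Eᵢ/kT) / Z = (88.7·0.600744 + 230·0.533544 + 529·0.191506) / 1.32579 = 209.2 meV.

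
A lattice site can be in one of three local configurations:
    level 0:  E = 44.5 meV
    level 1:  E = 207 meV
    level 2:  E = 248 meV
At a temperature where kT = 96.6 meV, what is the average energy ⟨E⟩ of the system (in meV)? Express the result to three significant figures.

Eᵢ/kT = 0.46066, 2.1429, 2.5673.
Z = Σ e^(−Eᵢ/kT) = e^(−0.46066) + e^(−2.1429) + e^(−2.5673) = 0.63087 + 0.11731 + 0.076742 = 0.82492.
⟨E⟩ = Σ Eᵢ e^(−Eᵢ/kT) / Z = (44.5·0.63087 + 207·0.11731 + 248·0.076742) / 0.82492 = 86.5 meV.

86.5 meV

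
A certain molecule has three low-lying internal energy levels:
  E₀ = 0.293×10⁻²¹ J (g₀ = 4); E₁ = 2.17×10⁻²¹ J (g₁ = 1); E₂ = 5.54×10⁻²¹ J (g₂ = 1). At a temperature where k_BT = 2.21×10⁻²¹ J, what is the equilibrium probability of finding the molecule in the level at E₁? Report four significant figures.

0.09461

Eᵢ/kT = 0.132579, 0.981900, 2.50679.
Z = Σ gᵢe^(−Eᵢ/kT) = 4·e^(−0.132579) + 1·e^(−0.981900) + 1·e^(−2.50679) = 3.50333 + 0.374599 + 0.0815295 = 3.95946.
P₁ = g₁ e^(−E₁/kT) / Z = 0.374599/3.95946 = 0.09461.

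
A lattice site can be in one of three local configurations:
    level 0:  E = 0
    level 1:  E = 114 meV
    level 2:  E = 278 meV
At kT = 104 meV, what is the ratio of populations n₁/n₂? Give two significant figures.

n₁/n₂ = exp[−(E₁−E₂)/kT] = exp(−(-164 meV)/(104 meV)) = exp(1.577) = 4.8.

4.8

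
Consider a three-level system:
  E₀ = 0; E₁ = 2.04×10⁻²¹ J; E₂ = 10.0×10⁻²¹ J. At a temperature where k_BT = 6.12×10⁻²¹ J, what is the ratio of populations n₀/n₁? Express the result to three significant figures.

n₀/n₁ = exp[−(E₀−E₁)/kT] = exp(−(-2.04 ×10⁻²¹ J)/(6.12 ×10⁻²¹ J)) = exp(0.33333) = 1.40.

1.40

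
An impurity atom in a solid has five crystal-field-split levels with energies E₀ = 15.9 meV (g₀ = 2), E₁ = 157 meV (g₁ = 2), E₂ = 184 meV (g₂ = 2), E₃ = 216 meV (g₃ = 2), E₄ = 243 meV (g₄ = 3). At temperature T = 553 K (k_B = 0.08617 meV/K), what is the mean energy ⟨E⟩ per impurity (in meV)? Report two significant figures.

32 meV

k_BT = 0.08617 × 553 K = 47.65 meV.
Eᵢ/kT = 0.3337, 3.295, 3.861, 4.533, 5.100.
Z = Σ gᵢe^(−Eᵢ/kT) = 2·e^(−0.3337) + 2·e^(−3.295) + 2·e^(−3.861) + 2·e^(−4.533) + 3·e^(−5.100) = 1.433 + 0.07414 + 0.04209 + 0.02150 + 0.01829 = 1.589.
⟨E⟩ = Σ Eᵢ gᵢe^(−Eᵢ/kT) / Z = (15.9·1.433 + 157·0.07414 + 184·0.04209 + 216·0.02150 + 243·0.01829) / 1.589 = 32 meV.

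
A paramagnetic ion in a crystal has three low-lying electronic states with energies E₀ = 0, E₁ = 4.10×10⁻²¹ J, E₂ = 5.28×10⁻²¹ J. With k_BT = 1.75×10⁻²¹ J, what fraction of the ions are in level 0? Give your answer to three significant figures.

Eᵢ/kT = 0, 2.3429, 3.0171.
Z = Σ e^(−Eᵢ/kT) = e^(−0) + e^(−2.3429) + e^(−3.0171) = 1.0000 + 0.096049 + 0.048943 = 1.1450.
P₀ = e^(−E₀/kT) / Z = 1.0000/1.1450 = 0.873.

0.873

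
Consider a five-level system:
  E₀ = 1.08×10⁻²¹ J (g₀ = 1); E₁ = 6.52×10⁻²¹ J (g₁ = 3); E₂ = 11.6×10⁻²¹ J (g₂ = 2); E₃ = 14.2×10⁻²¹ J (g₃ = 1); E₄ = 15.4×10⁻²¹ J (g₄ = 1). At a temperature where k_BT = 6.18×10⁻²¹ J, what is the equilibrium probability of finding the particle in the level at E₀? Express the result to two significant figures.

0.35

Eᵢ/kT = 0.1748, 1.055, 1.877, 2.298, 2.492.
Z = Σ gᵢe^(−Eᵢ/kT) = 1·e^(−0.1748) + 3·e^(−1.055) + 2·e^(−1.877) + 1·e^(−2.298) + 1·e^(−2.492) = 0.8396 + 1.045 + 0.3061 + 0.1005 + 0.08274 = 2.374.
P₀ = g₀ e^(−E₀/kT) / Z = 0.8396/2.374 = 0.35.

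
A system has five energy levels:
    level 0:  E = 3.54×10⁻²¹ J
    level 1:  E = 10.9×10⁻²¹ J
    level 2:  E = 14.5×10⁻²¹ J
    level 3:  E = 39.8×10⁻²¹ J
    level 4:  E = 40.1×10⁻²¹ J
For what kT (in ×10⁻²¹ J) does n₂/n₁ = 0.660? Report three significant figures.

n₂/n₁ = exp[−(E₂−E₁)/kT] = 0.660.
⇒ (E₂−E₁)/kT = ln(1/0.660) = ln(1.5152) = 0.41555.
kT = 3.6 ×10⁻²¹ J / 0.41555 = 8.66 ×10⁻²¹ J.

8.66 ×10⁻²¹ J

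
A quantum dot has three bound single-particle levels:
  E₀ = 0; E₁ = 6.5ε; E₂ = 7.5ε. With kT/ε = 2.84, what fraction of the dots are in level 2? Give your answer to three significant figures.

Eᵢ/kT = 0, 2.2887, 2.6408.
Z = Σ e^(−Eᵢ/kT) = e^(−0) + e^(−2.2887) + e^(−2.6408) = 1.0000 + 0.10140 + 0.071304 = 1.1727.
P₂ = e^(−E₂/kT) / Z = 0.071304/1.1727 = 0.0608.

0.0608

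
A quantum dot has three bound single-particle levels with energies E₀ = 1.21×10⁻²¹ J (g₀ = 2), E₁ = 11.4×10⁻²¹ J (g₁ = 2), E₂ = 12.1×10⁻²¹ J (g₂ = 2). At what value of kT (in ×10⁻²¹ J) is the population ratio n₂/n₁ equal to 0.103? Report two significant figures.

n₂/n₁ = (g₂/g₁) exp[−(E₂−E₁)/kT] = 0.103.
⇒ (E₂−E₁)/kT = ln((2/2)/0.103) = ln(9.709) = 2.273.
kT = 0.7 ×10⁻²¹ J / 2.273 = 0.31 ×10⁻²¹ J.

0.31 ×10⁻²¹ J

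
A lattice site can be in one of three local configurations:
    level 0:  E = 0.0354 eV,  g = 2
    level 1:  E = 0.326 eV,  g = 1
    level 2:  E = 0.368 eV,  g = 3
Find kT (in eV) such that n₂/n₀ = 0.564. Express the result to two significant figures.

n₂/n₀ = (g₂/g₀) exp[−(E₂−E₀)/kT] = 0.564.
⇒ (E₂−E₀)/kT = ln((3/2)/0.564) = ln(2.660) = 0.9783.
kT = 0.3326 eV / 0.9783 = 0.34 eV.

0.34 eV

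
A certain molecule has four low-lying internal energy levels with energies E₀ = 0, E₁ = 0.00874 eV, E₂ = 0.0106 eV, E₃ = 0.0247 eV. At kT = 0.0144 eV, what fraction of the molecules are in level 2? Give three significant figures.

0.217

Eᵢ/kT = 0, 0.60694, 0.73611, 1.7153.
Z = Σ e^(−Eᵢ/kT) = e^(−0) + e^(−0.60694) + e^(−0.73611) + e^(−1.7153) = 1.0000 + 0.54502 + 0.47897 + 0.17991 = 2.2039.
P₂ = e^(−E₂/kT) / Z = 0.47897/2.2039 = 0.217.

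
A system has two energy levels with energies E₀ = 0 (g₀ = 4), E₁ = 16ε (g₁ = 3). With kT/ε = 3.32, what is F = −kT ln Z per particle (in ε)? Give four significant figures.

Eᵢ/kT = 0, 4.81928.
Z = Σ gᵢe^(−Eᵢ/kT) = 4·e^(−0) + 3·e^(−4.81928) = 4.00000 + 0.0242178 = 4.02422.
F = −kT ln Z = −3.32 × ln(4.02422) = −3.32 × 1.39233 = -4.623 ε.

-4.623 ε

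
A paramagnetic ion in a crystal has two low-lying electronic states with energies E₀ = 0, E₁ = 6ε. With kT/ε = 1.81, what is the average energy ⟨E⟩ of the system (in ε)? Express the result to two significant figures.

0.21 ε

Eᵢ/kT = 0, 3.315.
Z = Σ e^(−Eᵢ/kT) = e^(−0) + e^(−3.315) = 1.000 + 0.03633 = 1.036.
⟨E⟩ = Σ Eᵢ e^(−Eᵢ/kT) / Z = (0·1.000 + 6·0.03633) / 1.036 = 0.21 ε.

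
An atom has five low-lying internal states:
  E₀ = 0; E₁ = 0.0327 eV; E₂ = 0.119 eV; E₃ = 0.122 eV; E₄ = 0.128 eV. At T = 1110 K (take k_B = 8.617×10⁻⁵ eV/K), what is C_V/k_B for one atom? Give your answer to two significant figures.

k_BT = 8.617×10⁻⁵ × 1110 K = 0.09565 eV.
Eᵢ/kT = 0, 0.3419, 1.244, 1.275, 1.338.
Z = Σ e^(−Eᵢ/kT) = e^(−0) + e^(−0.3419) + e^(−1.244) + e^(−1.275) + e^(−1.338) = 1.000 + 0.7104 + 0.2882 + 0.2794 + 0.2624 = 2.540.
⟨E⟩ = 0.04929 eV, ⟨E²⟩ = 0.005236 eV².
C_V/k_B = (⟨E²⟩ − ⟨E⟩²)/(kT)² = (0.005236 − 0.002430)/0.009149 = 0.31.

0.31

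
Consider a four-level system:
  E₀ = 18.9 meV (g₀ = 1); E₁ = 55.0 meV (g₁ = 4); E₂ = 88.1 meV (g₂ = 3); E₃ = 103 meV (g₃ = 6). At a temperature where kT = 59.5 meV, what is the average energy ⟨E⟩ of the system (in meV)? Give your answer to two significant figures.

67 meV

Eᵢ/kT = 0.3176, 0.9244, 1.481, 1.731.
Z = Σ gᵢe^(−Eᵢ/kT) = 1·e^(−0.3176) + 4·e^(−0.9244) + 3·e^(−1.481) + 6·e^(−1.731) = 0.7279 + 1.587 + 0.6822 + 1.063 = 4.060.
⟨E⟩ = Σ Eᵢ gᵢe^(−Eᵢ/kT) / Z = (18.9·0.7279 + 55.0·1.587 + 88.1·0.6822 + 103·1.063) / 4.060 = 67 meV.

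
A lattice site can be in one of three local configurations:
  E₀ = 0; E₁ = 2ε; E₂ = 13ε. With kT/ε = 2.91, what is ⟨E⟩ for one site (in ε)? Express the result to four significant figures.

0.7627 ε

Eᵢ/kT = 0, 0.687285, 4.46735.
Z = Σ e^(−Eᵢ/kT) = e^(−0) + e^(−0.687285) + e^(−4.46735) = 1.00000 + 0.502940 + 0.0114777 = 1.51442.
⟨E⟩ = Σ Eᵢ e^(−Eᵢ/kT) / Z = (0·1.00000 + 2·0.502940 + 13·0.0114777) / 1.51442 = 0.7627 ε.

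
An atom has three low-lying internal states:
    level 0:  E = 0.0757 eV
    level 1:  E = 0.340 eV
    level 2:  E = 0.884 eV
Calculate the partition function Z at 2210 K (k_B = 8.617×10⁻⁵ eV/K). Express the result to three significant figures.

k_BT = 8.617×10⁻⁵ × 2210 K = 0.19044 eV.
Eᵢ/kT = 0.39750, 1.7853, 4.6419.
Z = Σ e^(−Eᵢ/kT) = e^(−0.39750) + e^(−1.7853) + e^(−4.6419) = 0.67200 + 0.16775 + 0.0096394 = 0.84939.

Z = 0.849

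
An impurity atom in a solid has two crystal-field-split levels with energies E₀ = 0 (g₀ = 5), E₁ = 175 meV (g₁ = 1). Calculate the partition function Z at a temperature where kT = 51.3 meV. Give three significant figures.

Z = 5.03

Eᵢ/kT = 0, 3.4113.
Z = Σ gᵢe^(−Eᵢ/kT) = 5·e^(−0) + 1·e^(−3.4113) = 5.0000 + 0.032998 = 5.0330.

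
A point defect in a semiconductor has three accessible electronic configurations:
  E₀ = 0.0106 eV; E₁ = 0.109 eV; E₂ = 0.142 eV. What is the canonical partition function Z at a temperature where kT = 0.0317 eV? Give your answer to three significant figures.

Eᵢ/kT = 0.33438, 3.4385, 4.4795.
Z = Σ e^(−Eᵢ/kT) = e^(−0.33438) + e^(−3.4385) + e^(−4.4795) = 0.71578 + 0.032113 + 0.011339 = 0.75923.

Z = 0.759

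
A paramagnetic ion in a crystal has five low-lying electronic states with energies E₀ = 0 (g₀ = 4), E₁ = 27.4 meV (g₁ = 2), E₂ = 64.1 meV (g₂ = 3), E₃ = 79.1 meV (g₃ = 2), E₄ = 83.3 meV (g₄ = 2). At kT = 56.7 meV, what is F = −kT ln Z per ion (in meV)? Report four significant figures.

Eᵢ/kT = 0, 0.483245, 1.13051, 1.39506, 1.46914.
Z = Σ gᵢe^(−Eᵢ/kT) = 4·e^(−0) + 2·e^(−0.483245) + 3·e^(−1.13051) + 2·e^(−1.39506) + 2·e^(−1.46914) = 4.00000 + 1.23356 + 0.968606 + 0.495636 + 0.460247 = 7.15805.
F = −kT ln Z = −56.7 × ln(7.15805) = −56.7 × 1.96824 = -111.6 meV.

-111.6 meV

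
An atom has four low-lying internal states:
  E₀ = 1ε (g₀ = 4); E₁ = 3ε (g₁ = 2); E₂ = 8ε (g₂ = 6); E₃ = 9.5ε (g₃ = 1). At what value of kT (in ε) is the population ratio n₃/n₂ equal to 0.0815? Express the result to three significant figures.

2.10 ε

n₃/n₂ = (g₃/g₂) exp[−(E₃−E₂)/kT] = 0.0815.
⇒ (E₃−E₂)/kT = ln((1/6)/0.0815) = ln(2.0450) = 0.71540.
kT = 1.5ε / 0.71540 = 2.10 ε.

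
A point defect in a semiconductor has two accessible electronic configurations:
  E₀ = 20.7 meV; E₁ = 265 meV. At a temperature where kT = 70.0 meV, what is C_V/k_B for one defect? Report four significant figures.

Eᵢ/kT = 0.295714, 3.78571.
Z = Σ e^(−Eᵢ/kT) = e^(−0.295714) + e^(−3.78571) = 0.744000 + 0.0226927 = 0.766693.
⟨E⟩ = 27.9308 meV, ⟨E²⟩ = 2494.34 meV².
C_V/k_B = (⟨E²⟩ − ⟨E⟩²)/(kT)² = (2494.34 − 780.130)/4900.00 = 0.3498.

0.3498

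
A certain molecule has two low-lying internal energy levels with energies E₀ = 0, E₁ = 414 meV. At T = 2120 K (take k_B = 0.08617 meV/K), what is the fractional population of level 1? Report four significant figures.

k_BT = 0.08617 × 2120 K = 182.680 meV.
Eᵢ/kT = 0, 2.26626.
Z = Σ e^(−Eᵢ/kT) = e^(−0) + e^(−2.26626) = 1.00000 + 0.103699 = 1.10370.
P₁ = e^(−E₁/kT) / Z = 0.103699/1.10370 = 0.09396.

0.09396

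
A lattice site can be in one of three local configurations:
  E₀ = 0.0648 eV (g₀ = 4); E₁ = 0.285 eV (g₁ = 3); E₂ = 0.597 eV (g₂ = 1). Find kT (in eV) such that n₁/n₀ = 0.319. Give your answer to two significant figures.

n₁/n₀ = (g₁/g₀) exp[−(E₁−E₀)/kT] = 0.319.
⇒ (E₁−E₀)/kT = ln((3/4)/0.319) = ln(2.351) = 0.8548.
kT = 0.2202 eV / 0.8548 = 0.26 eV.

0.26 eV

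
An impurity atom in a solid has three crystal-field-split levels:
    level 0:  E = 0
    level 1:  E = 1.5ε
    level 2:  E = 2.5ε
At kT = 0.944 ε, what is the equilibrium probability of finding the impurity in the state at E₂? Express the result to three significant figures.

Eᵢ/kT = 0, 1.5890, 2.6483.
Z = Σ e^(−Eᵢ/kT) = e^(−0) + e^(−1.5890) + e^(−2.6483) = 1.0000 + 0.20413 + 0.070771 = 1.2749.
P₂ = e^(−E₂/kT) / Z = 0.070771/1.2749 = 0.0555.

0.0555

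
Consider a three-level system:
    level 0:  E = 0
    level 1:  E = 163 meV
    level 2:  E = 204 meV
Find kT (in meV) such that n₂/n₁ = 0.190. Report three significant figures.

n₂/n₁ = exp[−(E₂−E₁)/kT] = 0.190.
⇒ (E₂−E₁)/kT = ln(1/0.190) = ln(5.2632) = 1.6607.
kT = 41 meV / 1.6607 = 24.7 meV.

24.7 meV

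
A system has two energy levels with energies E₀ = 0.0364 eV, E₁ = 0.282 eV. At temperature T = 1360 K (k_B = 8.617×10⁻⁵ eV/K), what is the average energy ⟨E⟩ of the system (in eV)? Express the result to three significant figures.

k_BT = 8.617×10⁻⁵ × 1360 K = 0.11719 eV.
Eᵢ/kT = 0.31061, 2.4063.
Z = Σ e^(−Eᵢ/kT) = e^(−0.31061) + e^(−2.4063) = 0.73300 + 0.090148 = 0.82315.
⟨E⟩ = Σ Eᵢ e^(−Eᵢ/kT) / Z = (0.0364·0.73300 + 0.282·0.090148) / 0.82315 = 0.0633 eV.

0.0633 eV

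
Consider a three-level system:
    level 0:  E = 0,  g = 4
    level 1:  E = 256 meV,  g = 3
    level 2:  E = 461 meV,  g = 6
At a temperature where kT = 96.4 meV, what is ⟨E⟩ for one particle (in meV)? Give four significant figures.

18.10 meV

Eᵢ/kT = 0, 2.65560, 4.78216.
Z = Σ gᵢe^(−Eᵢ/kT) = 4·e^(−0) + 3·e^(−2.65560) + 6·e^(−4.78216) = 4.00000 + 0.210770 + 0.0502673 = 4.26104.
⟨E⟩ = Σ Eᵢ gᵢe^(−Eᵢ/kT) / Z = (0·4.00000 + 256·0.210770 + 461·0.0502673) / 4.26104 = 18.10 meV.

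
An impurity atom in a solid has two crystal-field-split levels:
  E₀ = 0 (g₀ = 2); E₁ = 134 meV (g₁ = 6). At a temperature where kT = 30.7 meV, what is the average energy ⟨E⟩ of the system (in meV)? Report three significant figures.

4.92 meV

Eᵢ/kT = 0, 4.3648.
Z = Σ gᵢe^(−Eᵢ/kT) = 2·e^(−0) + 6·e^(−4.3648) = 2.0000 + 0.076303 = 2.0763.
⟨E⟩ = Σ Eᵢ gᵢe^(−Eᵢ/kT) / Z = (0·2.0000 + 134·0.076303) / 2.0763 = 4.92 meV.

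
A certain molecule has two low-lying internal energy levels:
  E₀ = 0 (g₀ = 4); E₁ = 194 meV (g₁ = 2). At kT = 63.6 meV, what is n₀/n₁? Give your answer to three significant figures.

42.2

n₀/n₁ = (g₀/g₁) exp[−(E₀−E₁)/kT] = (4/2) × exp(−(-194 meV)/(63.6 meV)) = (4/2) × exp(3.0503) = 42.2.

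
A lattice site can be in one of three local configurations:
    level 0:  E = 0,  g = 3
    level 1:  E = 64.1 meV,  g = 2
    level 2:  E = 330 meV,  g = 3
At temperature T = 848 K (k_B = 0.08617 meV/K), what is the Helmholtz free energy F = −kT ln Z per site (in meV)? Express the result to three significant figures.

k_BT = 0.08617 × 848 K = 73.072 meV.
Eᵢ/kT = 0, 0.87722, 4.5161.
Z = Σ gᵢe^(−Eᵢ/kT) = 3·e^(−0) + 2·e^(−0.87722) + 3·e^(−4.5161) = 3.0000 + 0.83188 + 0.032795 = 3.8647.
F = −kT ln Z = −73.072 × ln(3.8647) = −73.072 × 1.3519 = -98.8 meV.

-98.8 meV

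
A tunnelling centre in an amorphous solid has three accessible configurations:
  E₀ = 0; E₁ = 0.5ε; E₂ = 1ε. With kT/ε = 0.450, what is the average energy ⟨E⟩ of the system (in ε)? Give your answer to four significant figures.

0.1899 ε

Eᵢ/kT = 0, 1.11111, 2.22222.
Z = Σ e^(−Eᵢ/kT) = e^(−0) + e^(−1.11111) + e^(−2.22222) = 1.00000 + 0.329193 + 0.108368 = 1.43756.
⟨E⟩ = Σ Eᵢ e^(−Eᵢ/kT) / Z = (0·1.00000 + 0.5·0.329193 + 1·0.108368) / 1.43756 = 0.1899 ε.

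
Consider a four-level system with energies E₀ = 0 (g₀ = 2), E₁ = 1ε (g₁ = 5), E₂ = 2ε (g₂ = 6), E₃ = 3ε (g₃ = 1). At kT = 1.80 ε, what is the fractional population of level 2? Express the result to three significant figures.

0.281

Eᵢ/kT = 0, 0.55556, 1.1111, 1.6667.
Z = Σ gᵢe^(−Eᵢ/kT) = 2·e^(−0) + 5·e^(−0.55556) + 6·e^(−1.1111) + 1·e^(−1.6667) = 2.0000 + 2.8688 + 1.9752 + 0.18887 = 7.0329.
P₂ = g₂ e^(−E₂/kT) / Z = 1.9752/7.0329 = 0.281.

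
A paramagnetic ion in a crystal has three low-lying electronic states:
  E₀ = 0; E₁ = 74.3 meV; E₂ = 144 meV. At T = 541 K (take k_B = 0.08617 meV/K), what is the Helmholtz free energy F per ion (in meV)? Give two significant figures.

k_BT = 0.08617 × 541 K = 46.62 meV.
Eᵢ/kT = 0, 1.594, 3.089.
Z = Σ e^(−Eᵢ/kT) = e^(−0) + e^(−1.594) + e^(−3.089) = 1.000 + 0.2031 + 0.04555 = 1.249.
F = −kT ln Z = −46.62 × ln(1.249) = −46.62 × 0.2223 = -10 meV.

-10 meV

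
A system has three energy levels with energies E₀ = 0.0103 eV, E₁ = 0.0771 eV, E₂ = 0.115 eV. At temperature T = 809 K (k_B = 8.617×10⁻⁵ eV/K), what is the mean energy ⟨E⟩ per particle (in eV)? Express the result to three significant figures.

0.0408 eV

k_BT = 8.617×10⁻⁵ × 809 K = 0.069712 eV.
Eᵢ/kT = 0.14775, 1.1060, 1.6496.
Z = Σ e^(−Eᵢ/kT) = e^(−0.14775) + e^(−1.1060) + e^(−1.6496) = 0.86265 + 0.33088 + 0.19213 = 1.3857.
⟨E⟩ = Σ Eᵢ e^(−Eᵢ/kT) / Z = (0.0103·0.86265 + 0.0771·0.33088 + 0.115·0.19213) / 1.3857 = 0.0408 eV.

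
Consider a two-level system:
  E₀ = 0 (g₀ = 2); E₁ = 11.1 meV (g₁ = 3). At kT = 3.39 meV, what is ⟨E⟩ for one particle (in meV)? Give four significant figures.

Eᵢ/kT = 0, 3.27434.
Z = Σ gᵢe^(−Eᵢ/kT) = 2·e^(−0) + 3·e^(−3.27434) = 2.00000 + 0.113526 = 2.11353.
⟨E⟩ = Σ Eᵢ gᵢe^(−Eᵢ/kT) / Z = (0·2.00000 + 11.1·0.113526) / 2.11353 = 0.5962 meV.

0.5962 meV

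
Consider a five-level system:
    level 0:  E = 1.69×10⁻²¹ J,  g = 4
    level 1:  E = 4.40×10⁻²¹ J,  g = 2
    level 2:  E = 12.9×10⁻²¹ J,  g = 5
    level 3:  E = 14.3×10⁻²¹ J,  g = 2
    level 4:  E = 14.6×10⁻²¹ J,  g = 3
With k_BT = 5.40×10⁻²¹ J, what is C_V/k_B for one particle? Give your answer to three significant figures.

Eᵢ/kT = 0.31296, 0.81481, 2.3889, 2.6481, 2.7037.
Z = Σ gᵢe^(−Eᵢ/kT) = 4·e^(−0.31296) + 2·e^(−0.81481) + 5·e^(−2.3889) + 2·e^(−2.6481) + 3·e^(−2.7037) = 2.9251 + 0.88545 + 0.45865 + 0.14157 + 0.20087 = 4.6116.
⟨E⟩ = 4.2747, ⟨E²⟩ = 37.642.
C_V/k_B = (⟨E²⟩ − ⟨E⟩²)/(kT)² = (37.642 − 18.273)/29.160 = 0.664.

0.664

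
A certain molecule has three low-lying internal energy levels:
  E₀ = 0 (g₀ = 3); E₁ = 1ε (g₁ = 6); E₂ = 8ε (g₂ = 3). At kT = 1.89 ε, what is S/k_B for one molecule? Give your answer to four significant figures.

2.196

Eᵢ/kT = 0, 0.529101, 4.23280.
Z = Σ gᵢe^(−Eᵢ/kT) = 3·e^(−0) + 6·e^(−0.529101) + 3·e^(−4.23280) = 3.00000 + 3.53481 + 0.0435351 = 6.57835.
⟨E⟩ = Σ EᵢPᵢ = 0.590283 ε.
S/k_B = ln Z + ⟨E⟩/kT = ln(6.57835) + 0.590283/1.89 = 1.88378 + 0.312319 = 2.196.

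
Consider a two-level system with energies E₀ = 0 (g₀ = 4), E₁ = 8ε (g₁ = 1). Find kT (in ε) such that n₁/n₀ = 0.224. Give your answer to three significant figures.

72.8 ε

n₁/n₀ = (g₁/g₀) exp[−(E₁−E₀)/kT] = 0.224.
⇒ (E₁−E₀)/kT = ln((1/4)/0.224) = ln(1.1161) = 0.10984.
kT = 8ε / 0.10984 = 72.8 ε.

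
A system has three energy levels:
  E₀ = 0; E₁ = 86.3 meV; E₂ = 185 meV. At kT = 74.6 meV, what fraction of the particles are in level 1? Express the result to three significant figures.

Eᵢ/kT = 0, 1.1568, 2.4799.
Z = Σ e^(−Eᵢ/kT) = e^(−0) + e^(−1.1568) + e^(−2.4799) = 1.0000 + 0.31449 + 0.083752 = 1.3982.
P₁ = e^(−E₁/kT) / Z = 0.31449/1.3982 = 0.225.

0.225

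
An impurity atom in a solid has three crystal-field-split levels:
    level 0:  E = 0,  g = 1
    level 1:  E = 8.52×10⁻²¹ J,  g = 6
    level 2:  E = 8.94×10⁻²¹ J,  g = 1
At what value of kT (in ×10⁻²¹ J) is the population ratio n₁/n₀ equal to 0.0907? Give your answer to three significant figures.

2.03 ×10⁻²¹ J

n₁/n₀ = (g₁/g₀) exp[−(E₁−E₀)/kT] = 0.0907.
⇒ (E₁−E₀)/kT = ln((6/1)/0.0907) = ln(66.152) = 4.1920.
kT = 8.52 ×10⁻²¹ J / 4.1920 = 2.03 ×10⁻²¹ J.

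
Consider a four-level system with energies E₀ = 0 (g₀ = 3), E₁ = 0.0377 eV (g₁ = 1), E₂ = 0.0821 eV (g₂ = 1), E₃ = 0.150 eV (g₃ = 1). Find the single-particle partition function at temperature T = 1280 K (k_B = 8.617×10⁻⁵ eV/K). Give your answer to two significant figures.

Z = 4.4

k_BT = 8.617×10⁻⁵ × 1280 K = 0.1103 eV.
Eᵢ/kT = 0, 0.3418, 0.7443, 1.360.
Z = Σ gᵢe^(−Eᵢ/kT) = 3·e^(−0) + 1·e^(−0.3418) + 1·e^(−0.7443) + 1·e^(−1.360) = 3.000 + 0.7105 + 0.4751 + 0.2567 = 4.442.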